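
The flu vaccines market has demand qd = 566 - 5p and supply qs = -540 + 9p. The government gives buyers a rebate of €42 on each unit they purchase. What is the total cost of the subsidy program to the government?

Government cost = €12852

Pre-subsidy: 566 - 5p = -540 + 9p gives p* = 79, q* = 171.
With the rebate, buyers effectively pay pb = ps − 42, where ps is the price sellers receive.
Demand in terms of ps becomes qd = 566 − 5(ps − 42) = 776 - 5ps. Setting this equal to supply: 776 - 5ps = -540 + 9ps, so ps = 94.
Buyers pay pb = 94 − 42 = 52; q' = -540 + 9·94 = 306.
Government outlay = subsidy × quantity = 42 × 306 = 12852.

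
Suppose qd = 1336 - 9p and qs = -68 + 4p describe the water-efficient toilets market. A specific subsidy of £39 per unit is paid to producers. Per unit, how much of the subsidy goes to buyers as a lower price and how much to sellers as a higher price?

Buyers gain £12 per unit; sellers gain £27 per unit

Pre-subsidy: 1336 - 9p = -68 + 4p gives p* = 108, q* = 364.
With the subsidy, sellers receive ps = pb + 39 for each unit, where pb is the price buyers pay.
Supply in terms of pb becomes qs = -68 + 4(pb + 39) = 88 + 4pb. Setting this equal to demand: 1336 - 9pb = 88 + 4pb, so pb = 96.
Sellers receive ps = 96 + 39 = 135; q' = 1336 − 9·96 = 472.
Buyers' price falls by p* − pb = 108 − 96 = 12; sellers' price rises by ps − p* = 135 − 108 = 27.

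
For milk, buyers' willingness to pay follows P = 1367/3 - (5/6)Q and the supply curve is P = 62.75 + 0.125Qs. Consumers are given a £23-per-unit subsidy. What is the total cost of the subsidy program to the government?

Pre-subsidy: 1367/3 - (5/6)Q = 62.75 + 0.125Q gives Q* = 410 and P* = 114.
With the rebate, buyers effectively pay Pb = Ps − 23, where Ps is the price sellers receive.
On the curves, Pb = 1367/3 - (5/6)Q and Ps = 62.75 + 0.125Q; the wedge Ps − Pb = 23 gives 62.75 + 0.125Q − (1367/3 - (5/6)Q) = 23, so Q' = 434.
Then Pb = 1367/3 − (5/6)·434 = 94 and Ps = 62.75 + 0.125·434 = 117.
Government outlay = subsidy × quantity = 23 × 434 = 9982.

Government cost = £9982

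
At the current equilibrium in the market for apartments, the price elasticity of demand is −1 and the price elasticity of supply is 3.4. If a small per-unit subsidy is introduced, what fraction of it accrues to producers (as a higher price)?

For a small subsidy around the equilibrium, the benefit split depends on the relative slopes, which at a point are proportional to the elasticities.
Buyer share = εs/(εs + |εd|) = 3.4/(3.4 + 1) = 17/22; seller share = |εd|/(εs + |εd|) = 5/22.
So producers capture 5/22 of the subsidy.

Producer share = 5/22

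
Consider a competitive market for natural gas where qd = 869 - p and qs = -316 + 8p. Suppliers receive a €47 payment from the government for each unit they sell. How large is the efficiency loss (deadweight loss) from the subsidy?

Deadweight loss = 8836/9

Pre-subsidy: 869 - p = -316 + 8p gives p* = 395/3, q* = 2212/3.
With the subsidy, sellers receive ps = pb + 47 for each unit, where pb is the price buyers pay.
Supply in terms of pb becomes qs = -316 + 8(pb + 47) = 60 + 8pb. Setting this equal to demand: 869 - pb = 60 + 8pb, so pb = 809/9.
Sellers receive ps = 809/9 + 47 = 1232/9; q' = 869 − 1·(809/9) = 7012/9.
The subsidy expands output by 7012/9 − 2212/3 = 376/9 past the efficient level; on those units the gap between marginal cost and willingness to pay runs from 0 up to 47.
DWL = ½ × 47 × 376/9 = 8836/9.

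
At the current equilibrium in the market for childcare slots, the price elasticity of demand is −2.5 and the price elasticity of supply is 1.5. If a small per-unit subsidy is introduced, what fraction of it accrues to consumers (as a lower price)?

For a small subsidy around the equilibrium, the benefit split depends on the relative slopes, which at a point are proportional to the elasticities.
Buyer share = εs/(εs + |εd|) = 1.5/(1.5 + 2.5) = 0.375; seller share = |εd|/(εs + |εd|) = 0.625.

Consumer share = 0.375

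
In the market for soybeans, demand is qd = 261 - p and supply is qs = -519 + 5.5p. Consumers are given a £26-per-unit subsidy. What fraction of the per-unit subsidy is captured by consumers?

Pre-subsidy: 261 - p = -519 + 5.5p gives p* = 120, q* = 141.
With the rebate, buyers effectively pay pb = ps − 26, where ps is the price sellers receive.
Demand in terms of ps becomes qd = 261 − 1(ps − 26) = 287 - ps. Setting this equal to supply: 287 - ps = -519 + 5.5ps, so ps = 124.
Buyers pay pb = 124 − 26 = 98; q' = -519 + 5.5·124 = 163.
Buyers' price falls by p* − pb = 120 − 98 = 22; sellers' price rises by ps − p* = 124 − 120 = 4.
So consumers capture 22/26 = 11/13 of each unit of subsidy.

Consumer share = 11/13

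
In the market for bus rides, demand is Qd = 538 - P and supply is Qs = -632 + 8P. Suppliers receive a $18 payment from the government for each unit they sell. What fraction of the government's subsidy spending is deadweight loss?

Pre-subsidy: 538 - P = -632 + 8P gives P* = 130, Q* = 408.
With the subsidy, sellers receive Ps = Pb + 18 for each unit, where Pb is the price buyers pay.
Supply in terms of Pb becomes Qs = -632 + 8(Pb + 18) = -488 + 8Pb. Setting this equal to demand: 538 - Pb = -488 + 8Pb, so Pb = 114.
Sellers receive Ps = 114 + 18 = 132; Q' = 538 − 1·114 = 424.
ΔCS = ½(408 + 424)(130 − 114) = 6656; ΔPS = ½(408 + 424)(132 − 130) = 832.
Government spending = 18 × 424 = 7632.
DWL = ½ × 18 × (424 − 408) = 144; fraction = 144 / 7632 = 1/53.

DWL / government spending = 1/53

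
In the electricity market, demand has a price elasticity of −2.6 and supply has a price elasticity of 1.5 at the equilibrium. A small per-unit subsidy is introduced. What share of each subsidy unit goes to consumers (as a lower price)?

Consumer share = 15/41

For a small subsidy around the equilibrium, the benefit split depends on the relative slopes, which at a point are proportional to the elasticities.
Buyer share = εs/(εs + |εd|) = 1.5/(1.5 + 2.6) = 15/41; seller share = |εd|/(εs + |εd|) = 26/41.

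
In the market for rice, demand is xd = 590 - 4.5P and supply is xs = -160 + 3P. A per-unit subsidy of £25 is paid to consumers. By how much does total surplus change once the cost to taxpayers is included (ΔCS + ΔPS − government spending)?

Net change in total surplus = -£562.5

Pre-subsidy: 590 - 4.5P = -160 + 3P gives P* = 100, x* = 140.
With the rebate, buyers effectively pay Pb = Ps − 25, where Ps is the price sellers receive.
Demand in terms of Ps becomes xd = 590 − 4.5(Ps − 25) = 702.5 - 4.5Ps. Setting this equal to supply: 702.5 - 4.5Ps = -160 + 3Ps, so Ps = 115.
Buyers pay Pb = 115 − 25 = 90; x' = -160 + 3·115 = 185.
ΔCS = ½(140 + 185)(100 − 90) = 1625; ΔPS = ½(140 + 185)(115 − 100) = 2437.5.
Government spending = 25 × 185 = 4625.
Net change = 1625 + 2437.5 − 4625 = -562.5. The loss equals the DWL triangle ½·25·45.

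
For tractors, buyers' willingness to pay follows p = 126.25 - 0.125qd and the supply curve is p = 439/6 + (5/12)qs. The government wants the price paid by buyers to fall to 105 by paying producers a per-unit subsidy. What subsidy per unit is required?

Required subsidy s = 39 per unit

At a buyer price of 105, quantity demanded is 1010 − 8·105 = 170.
Sellers supply 170 only when they receive ps = 439/6 + (5/12)·170 = 144.
s = ps − pb = 144 − 105 = 39.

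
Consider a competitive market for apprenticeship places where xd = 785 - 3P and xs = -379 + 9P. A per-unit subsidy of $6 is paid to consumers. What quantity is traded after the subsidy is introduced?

x' = 507.5

Pre-subsidy: 785 - 3P = -379 + 9P gives P* = 97, x* = 494.
With the rebate, buyers effectively pay Pb = Ps − 6, where Ps is the price sellers receive.
Demand in terms of Ps becomes xd = 785 − 3(Ps − 6) = 803 - 3Ps. Setting this equal to supply: 803 - 3Ps = -379 + 9Ps, so Ps = 98.5.
Buyers pay Pb = 98.5 − 6 = 92.5; x' = -379 + 9·98.5 = 507.5.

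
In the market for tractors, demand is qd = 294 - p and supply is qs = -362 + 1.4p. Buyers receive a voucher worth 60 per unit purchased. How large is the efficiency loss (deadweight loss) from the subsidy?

Deadweight loss = 1050

Pre-subsidy: 294 - p = -362 + 1.4p gives p* = 820/3, q* = 62/3.
With the rebate, buyers effectively pay pb = ps − 60, where ps is the price sellers receive.
Demand in terms of ps becomes qd = 294 − 1(ps − 60) = 354 - ps. Setting this equal to supply: 354 - ps = -362 + 1.4ps, so ps = 895/3.
Buyers pay pb = 895/3 − 60 = 715/3; q' = -362 + 1.4·(895/3) = 167/3.
The subsidy expands output by 167/3 − 62/3 = 35 past the efficient level; on those units the gap between marginal cost and willingness to pay runs from 0 up to 60.
DWL = ½ × 60 × 35 = 1050.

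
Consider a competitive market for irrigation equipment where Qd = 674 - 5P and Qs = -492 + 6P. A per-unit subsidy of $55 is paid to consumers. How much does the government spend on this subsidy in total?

Pre-subsidy: 674 - 5P = -492 + 6P gives P* = 106, Q* = 144.
With the rebate, buyers effectively pay Pb = Ps − 55, where Ps is the price sellers receive.
Demand in terms of Ps becomes Qd = 674 − 5(Ps − 55) = 949 - 5Ps. Setting this equal to supply: 949 - 5Ps = -492 + 6Ps, so Ps = 131.
Buyers pay Pb = 131 − 55 = 76; Q' = -492 + 6·131 = 294.
Government outlay = subsidy × quantity = 55 × 294 = 16170.

Government cost = $16170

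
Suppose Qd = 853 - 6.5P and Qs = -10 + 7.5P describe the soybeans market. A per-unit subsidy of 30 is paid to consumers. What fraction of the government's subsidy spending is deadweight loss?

Pre-subsidy: 853 - 6.5P = -10 + 7.5P gives P* = 863/14, Q* = 12665/28.
With the rebate, buyers effectively pay Pb = Ps − 30, where Ps is the price sellers receive.
Demand in terms of Ps becomes Qd = 853 − 6.5(Ps − 30) = 1048 - 6.5Ps. Setting this equal to supply: 1048 - 6.5Ps = -10 + 7.5Ps, so Ps = 529/7.
Buyers pay Pb = 529/7 − 30 = 319/7; Q' = -10 + 7.5·(529/7) = 7795/14.
ΔCS = ½(12665/28 + 7795/14)(863/14 − 319/7) = 6357375/784; ΔPS = ½(12665/28 + 7795/14)(529/7 − 863/14) = 5509725/784.
Government spending = 30 × 7795/14 = 116925/7.
DWL = ½ × 30 × (7795/14 − 12665/28) = 43875/28; fraction = (43875/28) / (116925/7) = 585/6236.

DWL / government spending = 585/6236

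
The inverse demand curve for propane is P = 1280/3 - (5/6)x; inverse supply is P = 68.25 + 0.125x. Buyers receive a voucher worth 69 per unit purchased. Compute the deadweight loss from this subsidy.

Deadweight loss = 2484

Pre-subsidy: 1280/3 - (5/6)x = 68.25 + 0.125x gives x* = 374 and P* = 115.
With the rebate, buyers effectively pay Pb = Ps − 69, where Ps is the price sellers receive.
On the curves, Pb = 1280/3 - (5/6)x and Ps = 68.25 + 0.125x; the wedge Ps − Pb = 69 gives 68.25 + 0.125x − (1280/3 - (5/6)x) = 69, so x' = 446.
Then Pb = 1280/3 − (5/6)·446 = 55 and Ps = 68.25 + 0.125·446 = 124.
The subsidy expands output by 446 − 374 = 72 past the efficient level; on those units the gap between marginal cost and willingness to pay runs from 0 up to 69.
DWL = ½ × 69 × 72 = 2484.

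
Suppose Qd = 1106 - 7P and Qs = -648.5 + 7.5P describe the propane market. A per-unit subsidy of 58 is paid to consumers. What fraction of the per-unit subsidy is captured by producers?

Producer share = 14/29

Pre-subsidy: 1106 - 7P = -648.5 + 7.5P gives P* = 121, Q* = 259.
With the rebate, buyers effectively pay Pb = Ps − 58, where Ps is the price sellers receive.
Demand in terms of Ps becomes Qd = 1106 − 7(Ps − 58) = 1512 - 7Ps. Setting this equal to supply: 1512 - 7Ps = -648.5 + 7.5Ps, so Ps = 149.
Buyers pay Pb = 149 − 58 = 91; Q' = -648.5 + 7.5·149 = 469.
Buyers' price falls by P* − Pb = 121 − 91 = 30; sellers' price rises by Ps − P* = 149 − 121 = 28.
So producers capture 28/58 = 14/29 of each unit of subsidy.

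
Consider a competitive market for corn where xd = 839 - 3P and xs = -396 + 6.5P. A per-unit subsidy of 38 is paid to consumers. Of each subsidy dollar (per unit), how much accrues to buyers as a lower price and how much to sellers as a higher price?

Pre-subsidy: 839 - 3P = -396 + 6.5P gives P* = 130, x* = 449.
With the rebate, buyers effectively pay Pb = Ps − 38, where Ps is the price sellers receive.
Demand in terms of Ps becomes xd = 839 − 3(Ps − 38) = 953 - 3Ps. Setting this equal to supply: 953 - 3Ps = -396 + 6.5Ps, so Ps = 142.
Buyers pay Pb = 142 − 38 = 104; x' = -396 + 6.5·142 = 527.
Buyers' price falls by P* − Pb = 130 − 104 = 26; sellers' price rises by Ps − P* = 142 − 130 = 12.

Buyers gain 26 per unit; sellers gain 12 per unit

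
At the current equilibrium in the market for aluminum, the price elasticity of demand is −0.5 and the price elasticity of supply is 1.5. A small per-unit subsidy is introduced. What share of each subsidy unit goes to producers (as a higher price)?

For a small subsidy around the equilibrium, the benefit split depends on the relative slopes, which at a point are proportional to the elasticities.
Buyer share = εs/(εs + |εd|) = 1.5/(1.5 + 0.5) = 0.75; seller share = |εd|/(εs + |εd|) = 0.25.
So producers capture 0.25 of the subsidy.

Producer share = 0.25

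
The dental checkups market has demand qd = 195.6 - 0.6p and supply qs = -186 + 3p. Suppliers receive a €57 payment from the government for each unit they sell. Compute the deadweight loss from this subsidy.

Deadweight loss = €812.25

Pre-subsidy: 195.6 - 0.6p = -186 + 3p gives p* = 106, q* = 132.
With the subsidy, sellers receive ps = pb + 57 for each unit, where pb is the price buyers pay.
Supply in terms of pb becomes qs = -186 + 3(pb + 57) = -15 + 3pb. Setting this equal to demand: 195.6 - 0.6pb = -15 + 3pb, so pb = 58.5.
Sellers receive ps = 58.5 + 57 = 115.5; q' = 195.6 − 0.6·58.5 = 160.5.
The subsidy expands output by 160.5 − 132 = 28.5 past the efficient level; on those units the gap between marginal cost and willingness to pay runs from 0 up to 57.
DWL = ½ × 57 × 28.5 = 812.25.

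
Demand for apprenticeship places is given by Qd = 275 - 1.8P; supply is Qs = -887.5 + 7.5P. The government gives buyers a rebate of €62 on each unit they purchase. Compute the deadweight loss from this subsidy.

Pre-subsidy: 275 - 1.8P = -887.5 + 7.5P gives P* = 125, Q* = 50.
With the rebate, buyers effectively pay Pb = Ps − 62, where Ps is the price sellers receive.
Demand in terms of Ps becomes Qd = 275 − 1.8(Ps − 62) = 386.6 - 1.8Ps. Setting this equal to supply: 386.6 - 1.8Ps = -887.5 + 7.5Ps, so Ps = 137.
Buyers pay Pb = 137 − 62 = 75; Q' = -887.5 + 7.5·137 = 140.
The subsidy expands output by 140 − 50 = 90 past the efficient level; on those units the gap between marginal cost and willingness to pay runs from 0 up to 62.
DWL = ½ × 62 × 90 = 2790.

Deadweight loss = €2790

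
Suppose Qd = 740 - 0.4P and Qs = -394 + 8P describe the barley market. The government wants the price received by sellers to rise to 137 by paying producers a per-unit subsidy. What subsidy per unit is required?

Required subsidy s = 42 per unit

At a seller price of 137, quantity supplied is -394 + 8·137 = 702.
Buyers absorb 702 only when they pay Pb with 740 − 0.4·Pb = 702, i.e. Pb = 95.
s = Ps − Pb = 137 − 95 = 42.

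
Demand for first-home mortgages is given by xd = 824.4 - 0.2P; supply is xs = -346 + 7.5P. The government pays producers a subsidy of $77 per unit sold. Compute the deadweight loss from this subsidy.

Pre-subsidy: 824.4 - 0.2P = -346 + 7.5P gives P* = 152, x* = 794.
With the subsidy, sellers receive Ps = Pb + 77 for each unit, where Pb is the price buyers pay.
Supply in terms of Pb becomes xs = -346 + 7.5(Pb + 77) = 231.5 + 7.5Pb. Setting this equal to demand: 824.4 - 0.2Pb = 231.5 + 7.5Pb, so Pb = 77.
Sellers receive Ps = 77 + 77 = 154; x' = 824.4 − 0.2·77 = 809.
The subsidy expands output by 809 − 794 = 15 past the efficient level; on those units the gap between marginal cost and willingness to pay runs from 0 up to 77.
DWL = ½ × 77 × 15 = 577.5.

Deadweight loss = $577.5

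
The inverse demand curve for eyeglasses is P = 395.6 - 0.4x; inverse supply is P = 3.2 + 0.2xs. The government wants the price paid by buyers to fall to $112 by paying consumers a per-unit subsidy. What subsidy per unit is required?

At a buyer price of 112, quantity demanded is 989 − 2.5·112 = 709.
Sellers supply 709 only when they receive Ps = 3.2 + 0.2·709 = 145.
s = Ps − Pb = 145 − 112 = 33.

Required subsidy s = $33 per unit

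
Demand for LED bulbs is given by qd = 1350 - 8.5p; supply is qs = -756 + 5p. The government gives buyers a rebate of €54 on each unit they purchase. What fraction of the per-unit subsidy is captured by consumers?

Pre-subsidy: 1350 - 8.5p = -756 + 5p gives p* = 156, q* = 24.
With the rebate, buyers effectively pay pb = ps − 54, where ps is the price sellers receive.
Demand in terms of ps becomes qd = 1350 − 8.5(ps − 54) = 1809 - 8.5ps. Setting this equal to supply: 1809 - 8.5ps = -756 + 5ps, so ps = 190.
Buyers pay pb = 190 − 54 = 136; q' = -756 + 5·190 = 194.
Buyers' price falls by p* − pb = 156 − 136 = 20; sellers' price rises by ps − p* = 190 − 156 = 34.
So consumers capture 20/54 = 10/27 of each unit of subsidy.

Consumer share = 10/27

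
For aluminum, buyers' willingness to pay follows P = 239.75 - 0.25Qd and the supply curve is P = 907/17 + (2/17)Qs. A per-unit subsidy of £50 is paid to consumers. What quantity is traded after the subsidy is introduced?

Q' = 643

Pre-subsidy: 239.75 - 0.25Q = 907/17 + (2/17)Q gives Q* = 507 and P* = 113.
With the rebate, buyers effectively pay Pb = Ps − 50, where Ps is the price sellers receive.
On the curves, Pb = 239.75 - 0.25Q and Ps = 907/17 + (2/17)Q; the wedge Ps − Pb = 50 gives 907/17 + (2/17)Q − (239.75 - 0.25Q) = 50, so Q' = 643.
Then Pb = 239.75 − 0.25·643 = 79 and Ps = 907/17 + (2/17)·643 = 129.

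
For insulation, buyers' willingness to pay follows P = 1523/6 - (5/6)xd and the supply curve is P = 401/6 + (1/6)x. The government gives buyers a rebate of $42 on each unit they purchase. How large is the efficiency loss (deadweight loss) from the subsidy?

Pre-subsidy: 1523/6 - (5/6)x = 401/6 + (1/6)x gives x* = 187 and P* = 98.
With the rebate, buyers effectively pay Pb = Ps − 42, where Ps is the price sellers receive.
On the curves, Pb = 1523/6 - (5/6)x and Ps = 401/6 + (1/6)x; the wedge Ps − Pb = 42 gives 401/6 + (1/6)x − (1523/6 - (5/6)x) = 42, so x' = 229.
Then Pb = 1523/6 − (5/6)·229 = 63 and Ps = 401/6 + (1/6)·229 = 105.
The subsidy expands output by 229 − 187 = 42 past the efficient level; on those units the gap between marginal cost and willingness to pay runs from 0 up to 42.
DWL = ½ × 42 × 42 = 882.

Deadweight loss = $882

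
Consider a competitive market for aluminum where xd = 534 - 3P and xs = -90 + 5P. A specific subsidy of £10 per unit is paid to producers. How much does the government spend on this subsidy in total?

Pre-subsidy: 534 - 3P = -90 + 5P gives P* = 78, x* = 300.
With the subsidy, sellers receive Ps = Pb + 10 for each unit, where Pb is the price buyers pay.
Supply in terms of Pb becomes xs = -90 + 5(Pb + 10) = -40 + 5Pb. Setting this equal to demand: 534 - 3Pb = -40 + 5Pb, so Pb = 71.75.
Sellers receive Ps = 71.75 + 10 = 81.75; x' = 534 − 3·71.75 = 318.75.
Government outlay = subsidy × quantity = 10 × 318.75 = 3187.5.

Government cost = £3187.5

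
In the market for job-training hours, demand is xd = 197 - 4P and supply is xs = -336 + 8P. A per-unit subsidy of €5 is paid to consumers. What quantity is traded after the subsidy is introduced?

Pre-subsidy: 197 - 4P = -336 + 8P gives P* = 533/12, x* = 58/3.
With the rebate, buyers effectively pay Pb = Ps − 5, where Ps is the price sellers receive.
Demand in terms of Ps becomes xd = 197 − 4(Ps − 5) = 217 - 4Ps. Setting this equal to supply: 217 - 4Ps = -336 + 8Ps, so Ps = 553/12.
Buyers pay Pb = 553/12 − 5 = 493/12; x' = -336 + 8·(553/12) = 98/3.

x' = 98/3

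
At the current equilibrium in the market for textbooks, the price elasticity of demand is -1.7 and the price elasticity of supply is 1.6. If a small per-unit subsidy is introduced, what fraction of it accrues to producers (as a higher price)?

For a small subsidy around the equilibrium, the benefit split depends on the relative slopes, which at a point are proportional to the elasticities.
Buyer share = εs/(εs + |εd|) = 1.6/(1.6 + 1.7) = 16/33; seller share = |εd|/(εs + |εd|) = 17/33.
So producers capture 17/33 of the subsidy.

Producer share = 17/33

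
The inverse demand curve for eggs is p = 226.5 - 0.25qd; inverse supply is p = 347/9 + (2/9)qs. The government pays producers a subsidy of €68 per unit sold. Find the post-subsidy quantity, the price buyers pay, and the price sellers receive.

Pre-subsidy: 226.5 - 0.25q = 347/9 + (2/9)q gives q* = 398 and p* = 127.
With the subsidy, sellers receive ps = pb + 68 for each unit, where pb is the price buyers pay.
On the curves, pb = 226.5 - 0.25q and ps = 347/9 + (2/9)q; the wedge ps − pb = 68 gives 347/9 + (2/9)q − (226.5 - 0.25q) = 68, so q' = 542.
Then pb = 226.5 − 0.25·542 = 91 and ps = 347/9 + (2/9)·542 = 159.

q' = 542; buyers pay €91; sellers receive €159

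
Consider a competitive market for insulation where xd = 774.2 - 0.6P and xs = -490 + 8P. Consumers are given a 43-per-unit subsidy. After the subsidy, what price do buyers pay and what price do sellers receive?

Pre-subsidy: 774.2 - 0.6P = -490 + 8P gives P* = 147, x* = 686.
With the rebate, buyers effectively pay Pb = Ps − 43, where Ps is the price sellers receive.
Demand in terms of Ps becomes xd = 774.2 − 0.6(Ps − 43) = 800 - 0.6Ps. Setting this equal to supply: 800 - 0.6Ps = -490 + 8Ps, so Ps = 150.
Buyers pay Pb = 150 − 43 = 107; x' = -490 + 8·150 = 710.

Buyers pay 107; sellers receive 150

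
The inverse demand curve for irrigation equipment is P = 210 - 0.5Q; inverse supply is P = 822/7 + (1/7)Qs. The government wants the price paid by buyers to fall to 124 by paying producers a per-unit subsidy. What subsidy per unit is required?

At a buyer price of 124, quantity demanded is 420 − 2·124 = 172.
Sellers supply 172 only when they receive Ps = 822/7 + (1/7)·172 = 142.
s = Ps − Pb = 142 − 124 = 18.

Required subsidy s = 18 per unit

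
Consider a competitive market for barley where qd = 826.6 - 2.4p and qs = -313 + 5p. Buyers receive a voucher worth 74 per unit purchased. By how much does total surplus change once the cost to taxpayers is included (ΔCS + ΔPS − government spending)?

Net change in total surplus = -4440

Pre-subsidy: 826.6 - 2.4p = -313 + 5p gives p* = 154, q* = 457.
With the rebate, buyers effectively pay pb = ps − 74, where ps is the price sellers receive.
Demand in terms of ps becomes qd = 826.6 − 2.4(ps − 74) = 1004.2 - 2.4ps. Setting this equal to supply: 1004.2 - 2.4ps = -313 + 5ps, so ps = 178.
Buyers pay pb = 178 − 74 = 104; q' = -313 + 5·178 = 577.
ΔCS = ½(457 + 577)(154 − 104) = 25850; ΔPS = ½(457 + 577)(178 − 154) = 12408.
Government spending = 74 × 577 = 42698.
Net change = 25850 + 12408 − 42698 = -4440. The loss equals the DWL triangle ½·74·120.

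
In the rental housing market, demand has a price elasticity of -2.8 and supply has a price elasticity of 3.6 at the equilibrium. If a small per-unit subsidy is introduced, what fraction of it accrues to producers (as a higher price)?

Producer share = 0.4375

For a small subsidy around the equilibrium, the benefit split depends on the relative slopes, which at a point are proportional to the elasticities.
Buyer share = εs/(εs + |εd|) = 3.6/(3.6 + 2.8) = 0.5625; seller share = |εd|/(εs + |εd|) = 0.4375.
So producers capture 0.4375 of the subsidy.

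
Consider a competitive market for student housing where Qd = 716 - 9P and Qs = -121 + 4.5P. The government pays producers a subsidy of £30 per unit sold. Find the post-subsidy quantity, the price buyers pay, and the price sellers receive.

Q' = 248; buyers pay £52; sellers receive £82

Pre-subsidy: 716 - 9P = -121 + 4.5P gives P* = 62, Q* = 158.
With the subsidy, sellers receive Ps = Pb + 30 for each unit, where Pb is the price buyers pay.
Supply in terms of Pb becomes Qs = -121 + 4.5(Pb + 30) = 14 + 4.5Pb. Setting this equal to demand: 716 - 9Pb = 14 + 4.5Pb, so Pb = 52.
Sellers receive Ps = 52 + 30 = 82; Q' = 716 − 9·52 = 248.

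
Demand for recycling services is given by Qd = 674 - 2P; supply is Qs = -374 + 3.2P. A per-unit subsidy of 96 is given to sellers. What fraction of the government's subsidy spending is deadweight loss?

DWL / government spending = 128/843

Pre-subsidy: 674 - 2P = -374 + 3.2P gives P* = 2620/13, Q* = 3522/13.
With the subsidy, sellers receive Ps = Pb + 96 for each unit, where Pb is the price buyers pay.
Supply in terms of Pb becomes Qs = -374 + 3.2(Pb + 96) = -66.8 + 3.2Pb. Setting this equal to demand: 674 - 2Pb = -66.8 + 3.2Pb, so Pb = 1852/13.
Sellers receive Ps = 1852/13 + 96 = 3100/13; Q' = 674 − 2·(1852/13) = 5058/13.
ΔCS = ½(3522/13 + 5058/13)(2620/13 − 1852/13) = 253440/13; ΔPS = ½(3522/13 + 5058/13)(3100/13 − 2620/13) = 158400/13.
Government spending = 96 × 5058/13 = 485568/13.
DWL = ½ × 96 × (5058/13 − 3522/13) = 73728/13; fraction = (73728/13) / (485568/13) = 128/843.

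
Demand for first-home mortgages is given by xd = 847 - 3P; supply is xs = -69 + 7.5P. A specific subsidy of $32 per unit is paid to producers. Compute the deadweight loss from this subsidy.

Deadweight loss = 7680/7

Pre-subsidy: 847 - 3P = -69 + 7.5P gives P* = 1832/21, x* = 4097/7.
With the subsidy, sellers receive Ps = Pb + 32 for each unit, where Pb is the price buyers pay.
Supply in terms of Pb becomes xs = -69 + 7.5(Pb + 32) = 171 + 7.5Pb. Setting this equal to demand: 847 - 3Pb = 171 + 7.5Pb, so Pb = 1352/21.
Sellers receive Ps = 1352/21 + 32 = 2024/21; x' = 847 − 3·(1352/21) = 4577/7.
The subsidy expands output by 4577/7 − 4097/7 = 480/7 past the efficient level; on those units the gap between marginal cost and willingness to pay runs from 0 up to 32.
DWL = ½ × 32 × 480/7 = 7680/7.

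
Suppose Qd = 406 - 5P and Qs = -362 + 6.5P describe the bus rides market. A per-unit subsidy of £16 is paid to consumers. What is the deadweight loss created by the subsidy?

Deadweight loss = 8320/23

Pre-subsidy: 406 - 5P = -362 + 6.5P gives P* = 1536/23, Q* = 1658/23.
With the rebate, buyers effectively pay Pb = Ps − 16, where Ps is the price sellers receive.
Demand in terms of Ps becomes Qd = 406 − 5(Ps − 16) = 486 - 5Ps. Setting this equal to supply: 486 - 5Ps = -362 + 6.5Ps, so Ps = 1696/23.
Buyers pay Pb = 1696/23 − 16 = 1328/23; Q' = -362 + 6.5·(1696/23) = 2698/23.
The subsidy expands output by 2698/23 − 1658/23 = 1040/23 past the efficient level; on those units the gap between marginal cost and willingness to pay runs from 0 up to 16.
DWL = ½ × 16 × 1040/23 = 8320/23.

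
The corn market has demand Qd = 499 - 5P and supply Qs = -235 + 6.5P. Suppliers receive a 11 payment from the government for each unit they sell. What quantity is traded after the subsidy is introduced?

Q' = 4852/23

Pre-subsidy: 499 - 5P = -235 + 6.5P gives P* = 1468/23, Q* = 4137/23.
With the subsidy, sellers receive Ps = Pb + 11 for each unit, where Pb is the price buyers pay.
Supply in terms of Pb becomes Qs = -235 + 6.5(Pb + 11) = -163.5 + 6.5Pb. Setting this equal to demand: 499 - 5Pb = -163.5 + 6.5Pb, so Pb = 1325/23.
Sellers receive Ps = 1325/23 + 11 = 1578/23; Q' = 499 − 5·(1325/23) = 4852/23.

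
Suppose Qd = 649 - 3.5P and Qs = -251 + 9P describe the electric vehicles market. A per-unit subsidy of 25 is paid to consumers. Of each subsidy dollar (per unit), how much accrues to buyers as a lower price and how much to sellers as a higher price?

Buyers gain 18 per unit; sellers gain 7 per unit

Pre-subsidy: 649 - 3.5P = -251 + 9P gives P* = 72, Q* = 397.
With the rebate, buyers effectively pay Pb = Ps − 25, where Ps is the price sellers receive.
Demand in terms of Ps becomes Qd = 649 − 3.5(Ps − 25) = 736.5 - 3.5Ps. Setting this equal to supply: 736.5 - 3.5Ps = -251 + 9Ps, so Ps = 79.
Buyers pay Pb = 79 − 25 = 54; Q' = -251 + 9·79 = 460.
Buyers' price falls by P* − Pb = 72 − 54 = 18; sellers' price rises by Ps − P* = 79 − 72 = 7.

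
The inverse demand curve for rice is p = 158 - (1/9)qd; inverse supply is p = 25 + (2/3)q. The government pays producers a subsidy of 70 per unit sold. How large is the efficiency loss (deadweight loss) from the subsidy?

Deadweight loss = 3150

Pre-subsidy: 158 - (1/9)q = 25 + (2/3)q gives q* = 171 and p* = 139.
With the subsidy, sellers receive ps = pb + 70 for each unit, where pb is the price buyers pay.
On the curves, pb = 158 - (1/9)q and ps = 25 + (2/3)q; the wedge ps − pb = 70 gives 25 + (2/3)q − (158 - (1/9)q) = 70, so q' = 261.
Then pb = 158 − (1/9)·261 = 129 and ps = 25 + (2/3)·261 = 199.
The subsidy expands output by 261 − 171 = 90 past the efficient level; on those units the gap between marginal cost and willingness to pay runs from 0 up to 70.
DWL = ½ × 70 × 90 = 3150.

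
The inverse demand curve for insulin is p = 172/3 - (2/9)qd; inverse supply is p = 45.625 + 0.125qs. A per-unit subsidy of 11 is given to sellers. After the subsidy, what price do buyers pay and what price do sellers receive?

Pre-subsidy: 172/3 - (2/9)q = 45.625 + 0.125q gives q* = 33.72 and p* = 49.84.
With the subsidy, sellers receive ps = pb + 11 for each unit, where pb is the price buyers pay.
On the curves, pb = 172/3 - (2/9)q and ps = 45.625 + 0.125q; the wedge ps − pb = 11 gives 45.625 + 0.125q − (172/3 - (2/9)q) = 11, so q' = 65.4.
Then pb = 172/3 − (2/9)·65.4 = 42.8 and ps = 45.625 + 0.125·65.4 = 53.8.

Buyers pay 42.8; sellers receive 53.8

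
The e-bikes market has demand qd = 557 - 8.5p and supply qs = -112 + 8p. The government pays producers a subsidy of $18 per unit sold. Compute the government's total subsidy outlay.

Government cost = 56736/11

Pre-subsidy: 557 - 8.5p = -112 + 8p gives p* = 446/11, q* = 2336/11.
With the subsidy, sellers receive ps = pb + 18 for each unit, where pb is the price buyers pay.
Supply in terms of pb becomes qs = -112 + 8(pb + 18) = 32 + 8pb. Setting this equal to demand: 557 - 8.5pb = 32 + 8pb, so pb = 350/11.
Sellers receive ps = 350/11 + 18 = 548/11; q' = 557 − 8.5·(350/11) = 3152/11.
Government outlay = subsidy × quantity = 18 × 3152/11 = 56736/11.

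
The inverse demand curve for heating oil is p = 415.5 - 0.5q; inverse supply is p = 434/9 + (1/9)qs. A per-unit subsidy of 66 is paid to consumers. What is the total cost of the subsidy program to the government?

Government cost = 46794

Pre-subsidy: 415.5 - 0.5q = 434/9 + (1/9)q gives q* = 601 and p* = 115.
With the rebate, buyers effectively pay pb = ps − 66, where ps is the price sellers receive.
On the curves, pb = 415.5 - 0.5q and ps = 434/9 + (1/9)q; the wedge ps − pb = 66 gives 434/9 + (1/9)q − (415.5 - 0.5q) = 66, so q' = 709.
Then pb = 415.5 − 0.5·709 = 61 and ps = 434/9 + (1/9)·709 = 127.
Government outlay = subsidy × quantity = 66 × 709 = 46794.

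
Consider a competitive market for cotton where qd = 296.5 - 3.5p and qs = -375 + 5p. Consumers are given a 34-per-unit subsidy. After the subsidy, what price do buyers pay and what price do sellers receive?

Buyers pay 59; sellers receive 93

Pre-subsidy: 296.5 - 3.5p = -375 + 5p gives p* = 79, q* = 20.
With the rebate, buyers effectively pay pb = ps − 34, where ps is the price sellers receive.
Demand in terms of ps becomes qd = 296.5 − 3.5(ps − 34) = 415.5 - 3.5ps. Setting this equal to supply: 415.5 - 3.5ps = -375 + 5ps, so ps = 93.
Buyers pay pb = 93 − 34 = 59; q' = -375 + 5·93 = 90.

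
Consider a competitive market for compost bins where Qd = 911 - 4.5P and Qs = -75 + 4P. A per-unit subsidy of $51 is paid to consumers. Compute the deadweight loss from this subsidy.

Deadweight loss = $2754

Pre-subsidy: 911 - 4.5P = -75 + 4P gives P* = 116, Q* = 389.
With the rebate, buyers effectively pay Pb = Ps − 51, where Ps is the price sellers receive.
Demand in terms of Ps becomes Qd = 911 − 4.5(Ps − 51) = 1140.5 - 4.5Ps. Setting this equal to supply: 1140.5 - 4.5Ps = -75 + 4Ps, so Ps = 143.
Buyers pay Pb = 143 − 51 = 92; Q' = -75 + 4·143 = 497.
The subsidy expands output by 497 − 389 = 108 past the efficient level; on those units the gap between marginal cost and willingness to pay runs from 0 up to 51.
DWL = ½ × 51 × 108 = 2754.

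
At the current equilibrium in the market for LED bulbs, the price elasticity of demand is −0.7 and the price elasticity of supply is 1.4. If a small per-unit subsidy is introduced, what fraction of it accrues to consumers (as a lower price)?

For a small subsidy around the equilibrium, the benefit split depends on the relative slopes, which at a point are proportional to the elasticities.
Buyer share = εs/(εs + |εd|) = 1.4/(1.4 + 0.7) = 2/3; seller share = |εd|/(εs + |εd|) = 1/3.

Consumer share = 2/3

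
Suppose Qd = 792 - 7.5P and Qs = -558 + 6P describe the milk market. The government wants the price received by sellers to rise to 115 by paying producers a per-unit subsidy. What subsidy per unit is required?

Required subsidy s = 27 per unit

At a seller price of 115, quantity supplied is -558 + 6·115 = 132.
Buyers absorb 132 only when they pay Pb with 792 − 7.5·Pb = 132, i.e. Pb = 88.
s = Ps − Pb = 115 − 88 = 27.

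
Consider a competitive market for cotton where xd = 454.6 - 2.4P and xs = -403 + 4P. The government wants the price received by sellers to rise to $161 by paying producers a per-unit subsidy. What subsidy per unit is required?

Required subsidy s = $72 per unit

At a seller price of 161, quantity supplied is -403 + 4·161 = 241.
Buyers absorb 241 only when they pay Pb with 454.6 − 2.4·Pb = 241, i.e. Pb = 89.
s = Ps − Pb = 161 − 89 = 72.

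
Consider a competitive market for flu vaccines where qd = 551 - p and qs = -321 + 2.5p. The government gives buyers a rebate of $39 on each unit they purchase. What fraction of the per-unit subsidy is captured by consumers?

Consumer share = 5/7

Pre-subsidy: 551 - p = -321 + 2.5p gives p* = 1744/7, q* = 2113/7.
With the rebate, buyers effectively pay pb = ps − 39, where ps is the price sellers receive.
Demand in terms of ps becomes qd = 551 − 1(ps − 39) = 590 - ps. Setting this equal to supply: 590 - ps = -321 + 2.5ps, so ps = 1822/7.
Buyers pay pb = 1822/7 − 39 = 1549/7; q' = -321 + 2.5·(1822/7) = 2308/7.
Buyers' price falls by p* − pb = 1744/7 − 1549/7 = 195/7; sellers' price rises by ps − p* = 1822/7 − 1744/7 = 78/7.
So consumers capture (195/7)/39 = 5/7 of each unit of subsidy.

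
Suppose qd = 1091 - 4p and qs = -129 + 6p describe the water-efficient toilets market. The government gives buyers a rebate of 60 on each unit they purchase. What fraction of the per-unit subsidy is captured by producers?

Producer share = 0.4

Pre-subsidy: 1091 - 4p = -129 + 6p gives p* = 122, q* = 603.
With the rebate, buyers effectively pay pb = ps − 60, where ps is the price sellers receive.
Demand in terms of ps becomes qd = 1091 − 4(ps − 60) = 1331 - 4ps. Setting this equal to supply: 1331 - 4ps = -129 + 6ps, so ps = 146.
Buyers pay pb = 146 − 60 = 86; q' = -129 + 6·146 = 747.
Buyers' price falls by p* − pb = 122 − 86 = 36; sellers' price rises by ps − p* = 146 − 122 = 24.
So producers capture 24/60 = 0.4 of each unit of subsidy.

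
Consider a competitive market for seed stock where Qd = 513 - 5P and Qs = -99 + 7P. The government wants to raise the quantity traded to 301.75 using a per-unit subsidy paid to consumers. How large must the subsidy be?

At Q = 301.75, invert demand for the buyer price: Pb = (513 − 301.75)/5 = 42.25; invert supply for the seller price: Ps = (301.75 − (-99))/7 = 57.25.
The subsidy must fill the gap: s = Ps − Pb = 57.25 − 42.25 = 15.

Required subsidy s = 15 per unit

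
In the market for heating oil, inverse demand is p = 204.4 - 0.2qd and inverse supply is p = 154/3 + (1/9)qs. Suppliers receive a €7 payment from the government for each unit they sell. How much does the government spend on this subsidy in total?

Pre-subsidy: 204.4 - 0.2q = 154/3 + (1/9)q gives q* = 492 and p* = 106.
With the subsidy, sellers receive ps = pb + 7 for each unit, where pb is the price buyers pay.
On the curves, pb = 204.4 - 0.2q and ps = 154/3 + (1/9)q; the wedge ps − pb = 7 gives 154/3 + (1/9)q − (204.4 - 0.2q) = 7, so q' = 514.5.
Then pb = 204.4 − 0.2·514.5 = 101.5 and ps = 154/3 + (1/9)·514.5 = 108.5.
Government outlay = subsidy × quantity = 7 × 514.5 = 3601.5.

Government cost = €3601.5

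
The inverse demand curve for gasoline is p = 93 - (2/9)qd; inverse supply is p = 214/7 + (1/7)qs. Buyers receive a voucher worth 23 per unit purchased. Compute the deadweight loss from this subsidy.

Pre-subsidy: 93 - (2/9)q = 214/7 + (1/7)q gives q* = 171 and p* = 55.
With the rebate, buyers effectively pay pb = ps − 23, where ps is the price sellers receive.
On the curves, pb = 93 - (2/9)q and ps = 214/7 + (1/7)q; the wedge ps − pb = 23 gives 214/7 + (1/7)q − (93 - (2/9)q) = 23, so q' = 234.
Then pb = 93 − (2/9)·234 = 41 and ps = 214/7 + (1/7)·234 = 64.
The subsidy expands output by 234 − 171 = 63 past the efficient level; on those units the gap between marginal cost and willingness to pay runs from 0 up to 23.
DWL = ½ × 23 × 63 = 724.5.

Deadweight loss = 724.5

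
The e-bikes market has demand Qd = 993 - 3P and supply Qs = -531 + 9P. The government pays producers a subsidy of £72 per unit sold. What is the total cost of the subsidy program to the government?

Government cost = £55728

Pre-subsidy: 993 - 3P = -531 + 9P gives P* = 127, Q* = 612.
With the subsidy, sellers receive Ps = Pb + 72 for each unit, where Pb is the price buyers pay.
Supply in terms of Pb becomes Qs = -531 + 9(Pb + 72) = 117 + 9Pb. Setting this equal to demand: 993 - 3Pb = 117 + 9Pb, so Pb = 73.
Sellers receive Ps = 73 + 72 = 145; Q' = 993 − 3·73 = 774.
Government outlay = subsidy × quantity = 72 × 774 = 55728.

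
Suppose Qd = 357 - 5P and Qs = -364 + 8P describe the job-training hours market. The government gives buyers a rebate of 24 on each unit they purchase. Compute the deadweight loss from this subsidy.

Deadweight loss = 11520/13

Pre-subsidy: 357 - 5P = -364 + 8P gives P* = 721/13, Q* = 1036/13.
With the rebate, buyers effectively pay Pb = Ps − 24, where Ps is the price sellers receive.
Demand in terms of Ps becomes Qd = 357 − 5(Ps − 24) = 477 - 5Ps. Setting this equal to supply: 477 - 5Ps = -364 + 8Ps, so Ps = 841/13.
Buyers pay Pb = 841/13 − 24 = 529/13; Q' = -364 + 8·(841/13) = 1996/13.
The subsidy expands output by 1996/13 − 1036/13 = 960/13 past the efficient level; on those units the gap between marginal cost and willingness to pay runs from 0 up to 24.
DWL = ½ × 24 × 960/13 = 11520/13.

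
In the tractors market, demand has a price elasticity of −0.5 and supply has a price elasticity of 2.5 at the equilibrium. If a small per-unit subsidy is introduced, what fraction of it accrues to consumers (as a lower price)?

For a small subsidy around the equilibrium, the benefit split depends on the relative slopes, which at a point are proportional to the elasticities.
Buyer share = εs/(εs + |εd|) = 2.5/(2.5 + 0.5) = 5/6; seller share = |εd|/(εs + |εd|) = 1/6.

Consumer share = 5/6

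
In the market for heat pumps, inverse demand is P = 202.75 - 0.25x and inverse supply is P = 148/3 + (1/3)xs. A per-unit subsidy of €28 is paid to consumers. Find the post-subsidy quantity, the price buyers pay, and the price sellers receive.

Pre-subsidy: 202.75 - 0.25x = 148/3 + (1/3)x gives x* = 263 and P* = 137.
With the rebate, buyers effectively pay Pb = Ps − 28, where Ps is the price sellers receive.
On the curves, Pb = 202.75 - 0.25x and Ps = 148/3 + (1/3)x; the wedge Ps − Pb = 28 gives 148/3 + (1/3)x − (202.75 - 0.25x) = 28, so x' = 311.
Then Pb = 202.75 − 0.25·311 = 125 and Ps = 148/3 + (1/3)·311 = 153.

x' = 311; buyers pay €125; sellers receive €153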